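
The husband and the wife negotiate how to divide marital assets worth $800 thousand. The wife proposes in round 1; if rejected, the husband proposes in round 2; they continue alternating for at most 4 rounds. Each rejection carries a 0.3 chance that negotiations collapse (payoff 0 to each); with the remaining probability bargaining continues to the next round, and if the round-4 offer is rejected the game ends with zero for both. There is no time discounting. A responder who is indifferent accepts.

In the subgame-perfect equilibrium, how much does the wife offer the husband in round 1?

442.4

By backward induction:
Round 4 (the husband proposes): rejection yields 0 for the wife; the husband offers 0 and keeps 800.
Round 3 (the wife proposes): rejecting gives the husband an expected 0.7 × 800 = 560; the wife offers that and keeps 240.
Round 2 (the husband proposes): rejecting gives the wife an expected 0.7 × 240 = 168; the husband offers that and keeps 632.
Round 1 (the wife proposes): rejecting gives the husband an expected 0.7 × 632 = 442.4; the wife offers that and keeps 357.6.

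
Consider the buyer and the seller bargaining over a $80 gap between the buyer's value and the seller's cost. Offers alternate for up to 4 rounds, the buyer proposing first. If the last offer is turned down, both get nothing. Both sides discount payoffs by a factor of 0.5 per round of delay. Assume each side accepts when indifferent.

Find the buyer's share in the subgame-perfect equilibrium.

50

By backward induction:
Round 4 (the seller proposes): rejection yields 0 for the buyer; the seller offers 0 and keeps 80.
Round 3 (the buyer proposes): the seller can get 80 next round, worth 0.5 × 80 = 40 now. The buyer offers 40 and keeps 80 − 40 = 40.
Round 2 (the seller proposes): the buyer can get 40 next round, worth 0.5 × 40 = 20 now. The seller offers 20 and keeps 80 − 20 = 60.
Round 1 (the buyer proposes): the seller can get 60 next round, worth 0.5 × 60 = 30 now. The buyer offers 30 and keeps 80 − 30 = 50.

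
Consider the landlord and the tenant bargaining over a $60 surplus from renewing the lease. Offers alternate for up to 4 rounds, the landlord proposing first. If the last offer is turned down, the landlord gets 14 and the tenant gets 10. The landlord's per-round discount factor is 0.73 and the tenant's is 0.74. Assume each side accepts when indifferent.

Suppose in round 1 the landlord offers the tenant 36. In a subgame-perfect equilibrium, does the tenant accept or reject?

Accept

Round 4 (the tenant proposes): the landlord gets 14 if talks fail, so the tenant offers 14 and keeps 46.
Round 3 (the landlord proposes): the tenant can get 46 next round, worth 0.74 × 46 = 34.04 now. The landlord offers 34.04 and keeps 60 − 34.04 = 25.96.
Round 2 (the tenant proposes): the landlord can get 25.96 next round, worth 0.73 × 25.96 = 18.9508 now; the tenant offers that and keeps 41.0492.
So by rejecting in round 1, the tenant gets 41.0492 next round, worth 0.74 × 41.0492 = 30.376408 now.
Offer 36 ≥ 30.376408, so the tenant accepts.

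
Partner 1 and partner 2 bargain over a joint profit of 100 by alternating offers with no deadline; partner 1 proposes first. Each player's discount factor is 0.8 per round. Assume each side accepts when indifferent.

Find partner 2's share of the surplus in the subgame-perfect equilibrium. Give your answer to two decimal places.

44.44

When partner 1 proposes, partner 2 accepts any offer worth at least 0.8 times what partner 2 would get by proposing next round; and vice versa.
This gives x = 100 − 0.8y and y = 100 − 0.8x, where x and y are each side's share when it proposes.
Hence (1 − 0.8·0.8)x = 100(1 − 0.8), i.e. 0.36·x = 20.
x ≈ 55.5556; partner 2's share is 100 − x ≈ 44.4444.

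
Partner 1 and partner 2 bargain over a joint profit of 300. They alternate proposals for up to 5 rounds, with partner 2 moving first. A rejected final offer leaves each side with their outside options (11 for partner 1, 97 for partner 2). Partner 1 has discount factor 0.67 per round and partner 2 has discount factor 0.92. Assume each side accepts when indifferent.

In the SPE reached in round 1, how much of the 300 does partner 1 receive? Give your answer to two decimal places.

30.17

Round 5 (partner 2 proposes): partner 1 gets 11 if talks fail, so partner 2 offers 11 and keeps 289.
Round 4 (partner 1 proposes): partner 2 can get 289 next round, worth 0.92 × 289 = 265.88 now. Partner 1 offers 265.88 and keeps 300 − 265.88 = 34.12.
Round 3 (partner 2 proposes): partner 1 can get 34.12 next round, worth 0.67 × 34.12 = 22.8604 now. Partner 2 offers 22.8604 and keeps 300 − 22.8604 = 277.1396.
Round 2 (partner 1 proposes): partner 2 can get 277.1396 next round, worth 0.92 × 277.1396 = 254.968432 now. Partner 1 offers 254.968432 and keeps 300 − 254.968432 = 45.031568.
Round 1 (partner 2 proposes): partner 1 can get 45.031568 next round, worth 0.67 × 45.031568 = 30.17115056 now. Partner 2 offers 30.17115056 and keeps 300 − 30.17115056 = 269.82884944.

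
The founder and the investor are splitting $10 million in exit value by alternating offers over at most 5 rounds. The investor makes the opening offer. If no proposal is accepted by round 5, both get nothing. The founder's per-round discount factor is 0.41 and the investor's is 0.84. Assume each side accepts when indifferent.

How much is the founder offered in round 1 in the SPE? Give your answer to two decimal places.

0.88

Round 5 (the investor proposes): the founder will accept anything ≥ 0, so the investor offers 0 and keeps 10.
Round 4 (the founder proposes): the investor can get 10 next round, worth 0.84 × 10 = 8.4 now; the founder offers that and keeps 1.6.
Round 3 (the investor proposes): the founder can get 1.6 next round, worth 0.41 × 1.6 = 0.656 now; the investor offers that and keeps 9.344.
Round 2 (the founder proposes): the investor can get 9.344 next round, worth 0.84 × 9.344 = 7.84896 now. The founder offers 7.84896 and keeps 10 − 7.84896 = 2.15104.
Round 1 (the investor proposes): the founder can get 2.15104 next round, worth 0.41 × 2.15104 = 0.8819264 now, so the investor offers 0.8819264, keeping 9.1180736.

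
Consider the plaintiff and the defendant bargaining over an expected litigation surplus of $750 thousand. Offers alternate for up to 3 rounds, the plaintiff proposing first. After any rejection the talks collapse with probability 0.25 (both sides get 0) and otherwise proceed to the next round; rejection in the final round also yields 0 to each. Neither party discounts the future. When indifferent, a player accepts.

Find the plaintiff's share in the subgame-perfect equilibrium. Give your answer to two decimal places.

By backward induction:
Round 3 (the plaintiff proposes): rejection yields 0 for the defendant; the plaintiff offers 0 and keeps 750.
Round 2 (the defendant proposes): rejecting gives the plaintiff an expected 0.75 × 750 = 562.5. The defendant offers 562.5 and keeps 750 − 562.5 = 187.5.
Round 1 (the plaintiff proposes): rejecting gives the defendant an expected 0.75 × 187.5 = 140.625, so the plaintiff offers 140.625, keeping 609.375.

609.38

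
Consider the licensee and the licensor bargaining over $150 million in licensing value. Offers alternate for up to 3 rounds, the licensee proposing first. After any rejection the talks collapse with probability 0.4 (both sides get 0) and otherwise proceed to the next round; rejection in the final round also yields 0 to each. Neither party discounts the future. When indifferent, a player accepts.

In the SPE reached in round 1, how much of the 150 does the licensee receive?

By backward induction:
Round 3 (the licensee proposes): the licensor will accept anything ≥ 0, so the licensee offers 0 and keeps 150.
Round 2 (the licensor proposes): rejecting gives the licensee an expected 0.6 × 150 = 90; the licensor offers that and keeps 60.
Round 1 (the licensee proposes): rejecting gives the licensor an expected 0.6 × 60 = 36, so the licensee offers 36, keeping 114.

114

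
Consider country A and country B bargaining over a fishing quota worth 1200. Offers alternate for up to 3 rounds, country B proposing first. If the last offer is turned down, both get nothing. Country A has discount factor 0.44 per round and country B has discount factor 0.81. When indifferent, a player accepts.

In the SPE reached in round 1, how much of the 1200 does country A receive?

100.32

Round 3 (country B proposes): rejection yields 0 for country A; country B offers 0 and keeps 1200.
Round 2 (country A proposes): country B can get 1200 next round, worth 0.81 × 1200 = 972 now; country A offers that and keeps 228.
Round 1 (country B proposes): country A can get 228 next round, worth 0.44 × 228 = 100.32 now; country B offers that and keeps 1099.68.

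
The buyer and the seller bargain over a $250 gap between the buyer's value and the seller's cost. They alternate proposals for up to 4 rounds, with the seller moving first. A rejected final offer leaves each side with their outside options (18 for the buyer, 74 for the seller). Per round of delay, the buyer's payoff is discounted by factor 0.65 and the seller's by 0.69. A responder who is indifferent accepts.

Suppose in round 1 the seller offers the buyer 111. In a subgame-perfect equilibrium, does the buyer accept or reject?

Accept

Round 4 (the buyer proposes): the seller gets 74 if talks fail, so the buyer offers 74 and keeps 176.
Round 3 (the seller proposes): the buyer can get 176 next round, worth 0.65 × 176 = 114.4 now; the seller offers that and keeps 135.6.
Round 2 (the buyer proposes): the seller can get 135.6 next round, worth 0.69 × 135.6 = 93.564 now. The buyer offers 93.564 and keeps 250 − 93.564 = 156.436.
So by rejecting in round 1, the buyer gets 156.436 next round, worth 0.65 × 156.436 = 101.6834 now.
Offer 111 ≥ 101.6834, so the buyer accepts.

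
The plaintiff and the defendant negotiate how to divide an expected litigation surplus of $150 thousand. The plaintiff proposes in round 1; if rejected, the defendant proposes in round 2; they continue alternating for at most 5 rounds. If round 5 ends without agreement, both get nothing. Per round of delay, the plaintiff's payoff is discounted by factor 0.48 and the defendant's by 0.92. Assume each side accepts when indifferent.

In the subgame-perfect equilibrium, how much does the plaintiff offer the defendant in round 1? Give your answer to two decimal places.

Round 5 (the plaintiff proposes): the defendant will accept anything ≥ 0, so the plaintiff offers 0 and keeps 150.
Round 4 (the defendant proposes): the plaintiff can get 150 next round, worth 0.48 × 150 = 72 now, so the defendant offers 72, keeping 78.
Round 3 (the plaintiff proposes): the defendant can get 78 next round, worth 0.92 × 78 = 71.76 now; the plaintiff offers that and keeps 78.24.
Round 2 (the defendant proposes): the plaintiff can get 78.24 next round, worth 0.48 × 78.24 = 37.5552 now. The defendant offers 37.5552 and keeps 150 − 37.5552 = 112.4448.
Round 1 (the plaintiff proposes): the defendant can get 112.4448 next round, worth 0.92 × 112.4448 = 103.449216 now; the plaintiff offers that and keeps 46.550784.

103.45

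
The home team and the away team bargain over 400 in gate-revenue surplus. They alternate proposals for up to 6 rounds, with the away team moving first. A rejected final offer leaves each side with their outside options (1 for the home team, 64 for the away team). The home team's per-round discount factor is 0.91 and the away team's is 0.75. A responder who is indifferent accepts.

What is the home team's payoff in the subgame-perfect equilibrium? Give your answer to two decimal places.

Round 6 (the home team proposes): the away team gets 64 if talks fail, so the home team offers 64 and keeps 336.
Round 5 (the away team proposes): the home team can get 336 next round, worth 0.91 × 336 = 305.76 now. The away team offers 305.76 and keeps 400 − 305.76 = 94.24.
Round 4 (the home team proposes): the away team can get 94.24 next round, worth 0.75 × 94.24 = 70.68 now, so the home team offers 70.68, keeping 329.32.
Round 3 (the away team proposes): the home team can get 329.32 next round, worth 0.91 × 329.32 = 299.6812 now. The away team offers 299.6812 and keeps 400 − 299.6812 = 100.3188.
Round 2 (the home team proposes): the away team can get 100.3188 next round, worth 0.75 × 100.3188 = 75.2391 now, so the home team offers 75.2391, keeping 324.7609.
Round 1 (the away team proposes): the home team can get 324.7609 next round, worth 0.91 × 324.7609 = 295.532419 now; the away team offers that and keeps 104.467581.

295.53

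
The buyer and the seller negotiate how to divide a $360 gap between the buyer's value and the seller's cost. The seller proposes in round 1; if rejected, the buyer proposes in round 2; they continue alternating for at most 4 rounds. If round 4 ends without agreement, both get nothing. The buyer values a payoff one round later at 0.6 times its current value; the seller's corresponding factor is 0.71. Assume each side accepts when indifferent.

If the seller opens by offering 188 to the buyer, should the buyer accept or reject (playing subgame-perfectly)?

Round 4 (the buyer proposes): the seller will accept anything ≥ 0, so the buyer offers 0 and keeps 360.
Round 3 (the seller proposes): the buyer can get 360 next round, worth 0.6 × 360 = 216 now, so the seller offers 216, keeping 144.
Round 2 (the buyer proposes): the seller can get 144 next round, worth 0.71 × 144 = 102.24 now. The buyer offers 102.24 and keeps 360 − 102.24 = 257.76.
So by rejecting in round 1, the buyer gets 257.76 next round, worth 0.6 × 257.76 = 154.656 now.
Offer 188 ≥ 154.656, so the buyer accepts.

Accept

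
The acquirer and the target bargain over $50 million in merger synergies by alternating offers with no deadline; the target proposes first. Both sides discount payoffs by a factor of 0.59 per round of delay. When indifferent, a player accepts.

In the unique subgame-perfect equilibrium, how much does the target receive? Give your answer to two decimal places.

Let x be the target's share when the target proposes and y be the acquirer's share when the acquirer proposes.
The acquirer accepts iff offered ≥ 0.59·y, so x = 50 − 0.59y. Symmetrically y = 50 − 0.59x.
Substituting: x = 50 − 0.59(50 − 0.59x), giving x(1 − 0.59·0.59) = 50(1 − 0.59).
So x = 50 × 0.41 / 0.6519 ≈ 31.4465, and the acquirer receives 50 − x ≈ 18.5535.

31.45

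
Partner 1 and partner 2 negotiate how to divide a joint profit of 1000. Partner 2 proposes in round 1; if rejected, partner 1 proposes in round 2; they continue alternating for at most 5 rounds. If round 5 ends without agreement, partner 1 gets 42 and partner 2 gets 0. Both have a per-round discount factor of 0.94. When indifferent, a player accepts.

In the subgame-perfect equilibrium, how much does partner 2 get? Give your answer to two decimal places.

Round 5 (partner 2 proposes): partner 1 gets 42 if talks fail, so partner 2 offers 42 and keeps 958.
Round 4 (partner 1 proposes): partner 2 can get 958 next round, worth 0.94 × 958 = 900.52 now, so partner 1 offers 900.52, keeping 99.48.
Round 3 (partner 2 proposes): partner 1 can get 99.48 next round, worth 0.94 × 99.48 = 93.5112 now. Partner 2 offers 93.5112 and keeps 1000 − 93.5112 = 906.4888.
Round 2 (partner 1 proposes): partner 2 can get 906.4888 next round, worth 0.94 × 906.4888 = 852.099472 now. Partner 1 offers 852.099472 and keeps 1000 − 852.099472 = 147.900528.
Round 1 (partner 2 proposes): partner 1 can get 147.900528 next round, worth 0.94 × 147.900528 = 139.02649632 now, so partner 2 offers 139.02649632, keeping 860.97350368.

860.97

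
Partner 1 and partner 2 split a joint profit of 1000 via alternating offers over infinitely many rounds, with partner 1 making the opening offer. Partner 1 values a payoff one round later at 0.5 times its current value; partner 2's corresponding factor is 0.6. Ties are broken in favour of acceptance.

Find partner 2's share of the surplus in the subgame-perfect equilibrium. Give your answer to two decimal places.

428.57

In a stationary SPE each proposer offers the other exactly their discounted continuation value.
If partner 1 keeps x when proposing and partner 2 keeps y when proposing, then x = 1000 − 0.6y and y = 1000 − 0.5x.
Solving: x = 1000(1 − 0.6) / (1 − 0.5·0.6) = 400 / 0.7 ≈ 571.4286.
Partner 2 gets 1000 − 571.4286 ≈ 428.5714.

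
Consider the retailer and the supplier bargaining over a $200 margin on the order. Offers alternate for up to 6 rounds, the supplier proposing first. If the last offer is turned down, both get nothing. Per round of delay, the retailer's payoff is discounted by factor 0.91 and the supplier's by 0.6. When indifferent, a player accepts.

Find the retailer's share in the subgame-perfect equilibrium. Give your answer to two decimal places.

Round 6 (the retailer proposes): the supplier will accept anything ≥ 0, so the retailer offers 0 and keeps 200.
Round 5 (the supplier proposes): the retailer can get 200 next round, worth 0.91 × 200 = 182 now. The supplier offers 182 and keeps 200 − 182 = 18.
Round 4 (the retailer proposes): the supplier can get 18 next round, worth 0.6 × 18 = 10.8 now, so the retailer offers 10.8, keeping 189.2.
Round 3 (the supplier proposes): the retailer can get 189.2 next round, worth 0.91 × 189.2 = 172.172 now; the supplier offers that and keeps 27.828.
Round 2 (the retailer proposes): the supplier can get 27.828 next round, worth 0.6 × 27.828 = 16.6968 now, so the retailer offers 16.6968, keeping 183.3032.
Round 1 (the supplier proposes): the retailer can get 183.3032 next round, worth 0.91 × 183.3032 = 166.805912 now, so the supplier offers 166.805912, keeping 33.194088.

166.81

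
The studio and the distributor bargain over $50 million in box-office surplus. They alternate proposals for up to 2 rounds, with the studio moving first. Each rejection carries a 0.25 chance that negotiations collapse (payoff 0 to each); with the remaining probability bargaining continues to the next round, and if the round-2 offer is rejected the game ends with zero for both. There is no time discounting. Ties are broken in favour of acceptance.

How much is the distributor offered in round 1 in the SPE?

Round 2 (the distributor proposes): rejection yields 0 for the studio; the distributor offers 0 and keeps 50.
Round 1 (the studio proposes): rejecting gives the distributor an expected 0.75 × 50 = 37.5, so the studio offers 37.5, keeping 12.5.

37.5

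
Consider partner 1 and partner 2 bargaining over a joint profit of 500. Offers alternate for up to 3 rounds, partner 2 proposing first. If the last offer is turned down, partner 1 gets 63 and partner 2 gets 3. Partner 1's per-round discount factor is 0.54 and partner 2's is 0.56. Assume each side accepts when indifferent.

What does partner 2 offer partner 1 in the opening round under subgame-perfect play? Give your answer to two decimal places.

Round 3 (partner 2 proposes): partner 1 gets 63 if talks fail, so partner 2 offers 63 and keeps 437.
Round 2 (partner 1 proposes): partner 2 can get 437 next round, worth 0.56 × 437 = 244.72 now. Partner 1 offers 244.72 and keeps 500 − 244.72 = 255.28.
Round 1 (partner 2 proposes): partner 1 can get 255.28 next round, worth 0.54 × 255.28 = 137.8512 now, so partner 2 offers 137.8512, keeping 362.1488.

137.85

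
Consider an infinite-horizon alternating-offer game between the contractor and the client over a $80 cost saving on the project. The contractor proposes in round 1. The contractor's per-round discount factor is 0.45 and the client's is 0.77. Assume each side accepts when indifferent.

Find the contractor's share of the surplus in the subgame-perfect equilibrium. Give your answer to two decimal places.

28.16

In a stationary SPE each proposer offers the other exactly their discounted continuation value.
If the contractor keeps x when proposing and the client keeps y when proposing, then x = 80 − 0.77y and y = 80 − 0.45x.
Solving: x = 80(1 − 0.77) / (1 − 0.45·0.77) = 18.4 / 0.6535 ≈ 28.1561.
The client gets 80 − 28.1561 ≈ 51.8439.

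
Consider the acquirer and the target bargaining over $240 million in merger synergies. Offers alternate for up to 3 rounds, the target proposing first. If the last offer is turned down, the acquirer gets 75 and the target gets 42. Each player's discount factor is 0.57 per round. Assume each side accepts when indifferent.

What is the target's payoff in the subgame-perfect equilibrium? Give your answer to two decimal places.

156.81

Round 3 (the target proposes): the acquirer gets 75 if talks fail, so the target offers 75 and keeps 165.
Round 2 (the acquirer proposes): the target can get 165 next round, worth 0.57 × 165 = 94.05 now; the acquirer offers that and keeps 145.95.
Round 1 (the target proposes): the acquirer can get 145.95 next round, worth 0.57 × 145.95 = 83.1915 now. The target offers 83.1915 and keeps 240 − 83.1915 = 156.8085.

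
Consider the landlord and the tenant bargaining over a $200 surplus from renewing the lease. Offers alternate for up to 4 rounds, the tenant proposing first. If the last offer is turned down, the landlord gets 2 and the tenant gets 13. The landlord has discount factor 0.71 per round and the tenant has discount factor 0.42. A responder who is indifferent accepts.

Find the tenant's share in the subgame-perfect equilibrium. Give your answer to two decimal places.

Round 4 (the landlord proposes): the tenant gets 13 if talks fail, so the landlord offers 13 and keeps 187.
Round 3 (the tenant proposes): the landlord can get 187 next round, worth 0.71 × 187 = 132.77 now. The tenant offers 132.77 and keeps 200 − 132.77 = 67.23.
Round 2 (the landlord proposes): the tenant can get 67.23 next round, worth 0.42 × 67.23 = 28.2366 now; the landlord offers that and keeps 171.7634.
Round 1 (the tenant proposes): the landlord can get 171.7634 next round, worth 0.71 × 171.7634 = 121.952014 now, so the tenant offers 121.952014, keeping 78.047986.

78.05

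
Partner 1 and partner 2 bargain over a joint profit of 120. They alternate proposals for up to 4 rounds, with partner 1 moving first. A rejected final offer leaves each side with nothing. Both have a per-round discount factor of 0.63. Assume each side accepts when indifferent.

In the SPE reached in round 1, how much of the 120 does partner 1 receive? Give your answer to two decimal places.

Round 4 (partner 2 proposes): rejection yields 0 for partner 1; partner 2 offers 0 and keeps 120.
Round 3 (partner 1 proposes): partner 2 can get 120 next round, worth 0.63 × 120 = 75.6 now. Partner 1 offers 75.6 and keeps 120 − 75.6 = 44.4.
Round 2 (partner 2 proposes): partner 1 can get 44.4 next round, worth 0.63 × 44.4 = 27.972 now, so partner 2 offers 27.972, keeping 92.028.
Round 1 (partner 1 proposes): partner 2 can get 92.028 next round, worth 0.63 × 92.028 = 57.97764 now, so partner 1 offers 57.97764, keeping 62.02236.

62.02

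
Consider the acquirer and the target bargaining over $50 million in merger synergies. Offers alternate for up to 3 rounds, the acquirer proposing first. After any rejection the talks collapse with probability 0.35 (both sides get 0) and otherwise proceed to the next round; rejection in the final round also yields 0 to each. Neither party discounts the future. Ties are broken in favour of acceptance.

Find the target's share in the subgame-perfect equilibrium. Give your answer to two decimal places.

By backward induction:
Round 3 (the acquirer proposes): the target will accept anything ≥ 0, so the acquirer offers 0 and keeps 50.
Round 2 (the target proposes): rejecting gives the acquirer an expected 0.65 × 50 = 32.5; the target offers that and keeps 17.5.
Round 1 (the acquirer proposes): rejecting gives the target an expected 0.65 × 17.5 = 11.375; the acquirer offers that and keeps 38.625.

11.38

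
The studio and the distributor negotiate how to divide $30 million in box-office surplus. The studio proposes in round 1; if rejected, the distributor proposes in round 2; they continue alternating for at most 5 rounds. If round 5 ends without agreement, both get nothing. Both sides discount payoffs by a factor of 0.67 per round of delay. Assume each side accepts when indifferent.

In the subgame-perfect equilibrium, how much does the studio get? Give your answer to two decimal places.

20.39

Round 5 (the studio proposes): rejection yields 0 for the distributor; the studio offers 0 and keeps 30.
Round 4 (the distributor proposes): the studio can get 30 next round, worth 0.67 × 30 = 20.1 now, so the distributor offers 20.1, keeping 9.9.
Round 3 (the studio proposes): the distributor can get 9.9 next round, worth 0.67 × 9.9 = 6.633 now. The studio offers 6.633 and keeps 30 − 6.633 = 23.367.
Round 2 (the distributor proposes): the studio can get 23.367 next round, worth 0.67 × 23.367 = 15.65589 now, so the distributor offers 15.65589, keeping 14.34411.
Round 1 (the studio proposes): the distributor can get 14.34411 next round, worth 0.67 × 14.34411 = 9.6105537 now. The studio offers 9.6105537 and keeps 30 − 9.6105537 = 20.3894463.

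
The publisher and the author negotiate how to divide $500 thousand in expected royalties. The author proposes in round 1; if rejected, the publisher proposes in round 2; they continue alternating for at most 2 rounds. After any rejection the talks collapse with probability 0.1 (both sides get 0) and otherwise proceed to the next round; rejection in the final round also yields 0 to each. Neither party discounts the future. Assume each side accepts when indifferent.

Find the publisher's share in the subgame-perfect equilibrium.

450

Round 2 (the publisher proposes): rejection yields 0 for the author; the publisher offers 0 and keeps 500.
Round 1 (the author proposes): rejecting gives the publisher an expected 0.9 × 500 = 450, so the author offers 450, keeping 50.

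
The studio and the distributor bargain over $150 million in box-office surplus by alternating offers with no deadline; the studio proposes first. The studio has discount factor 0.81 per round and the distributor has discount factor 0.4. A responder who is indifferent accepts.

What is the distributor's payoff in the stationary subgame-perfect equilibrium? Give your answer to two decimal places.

Let x be the studio's share when the studio proposes and y be the distributor's share when the distributor proposes.
The distributor accepts iff offered ≥ 0.4·y, so x = 150 − 0.4y. Symmetrically y = 150 − 0.81x.
Substituting: x = 150 − 0.4(150 − 0.81x), giving x(1 − 0.81·0.4) = 150(1 − 0.4).
So x = 150 × 0.6 / 0.676 ≈ 133.1361, and the distributor receives 150 − x ≈ 16.8639.

16.86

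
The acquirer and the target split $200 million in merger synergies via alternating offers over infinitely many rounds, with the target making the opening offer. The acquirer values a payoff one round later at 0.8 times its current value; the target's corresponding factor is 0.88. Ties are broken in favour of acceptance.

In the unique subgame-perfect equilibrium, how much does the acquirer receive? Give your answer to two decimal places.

When the target proposes, the acquirer accepts any offer worth at least 0.8 times what the acquirer would get by proposing next round; and vice versa.
This gives x = 200 − 0.8y and y = 200 − 0.88x, where x and y are each side's share when it proposes.
Hence (1 − 0.8·0.88)x = 200(1 − 0.8), i.e. 0.296·x = 40.
x ≈ 135.1351; the acquirer's share is 200 − x ≈ 64.8649.

64.86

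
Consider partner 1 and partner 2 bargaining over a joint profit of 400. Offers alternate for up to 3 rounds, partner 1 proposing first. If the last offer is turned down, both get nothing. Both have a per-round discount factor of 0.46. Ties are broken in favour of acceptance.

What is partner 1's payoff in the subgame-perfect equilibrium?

300.64

Round 3 (partner 1 proposes): partner 2 will accept anything ≥ 0, so partner 1 offers 0 and keeps 400.
Round 2 (partner 2 proposes): partner 1 can get 400 next round, worth 0.46 × 400 = 184 now, so partner 2 offers 184, keeping 216.
Round 1 (partner 1 proposes): partner 2 can get 216 next round, worth 0.46 × 216 = 99.36 now, so partner 1 offers 99.36, keeping 300.64.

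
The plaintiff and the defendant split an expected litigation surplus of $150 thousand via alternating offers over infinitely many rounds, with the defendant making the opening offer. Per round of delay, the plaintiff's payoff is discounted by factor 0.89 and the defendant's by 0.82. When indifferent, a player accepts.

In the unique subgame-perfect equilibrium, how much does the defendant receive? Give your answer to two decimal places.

61.07

In a stationary SPE each proposer offers the other exactly their discounted continuation value.
If the defendant keeps x when proposing and the plaintiff keeps y when proposing, then x = 150 − 0.89y and y = 150 − 0.82x.
Solving: x = 150(1 − 0.89) / (1 − 0.82·0.89) = 16.5 / 0.2702 ≈ 61.0659.
The plaintiff gets 150 − 61.0659 ≈ 88.9341.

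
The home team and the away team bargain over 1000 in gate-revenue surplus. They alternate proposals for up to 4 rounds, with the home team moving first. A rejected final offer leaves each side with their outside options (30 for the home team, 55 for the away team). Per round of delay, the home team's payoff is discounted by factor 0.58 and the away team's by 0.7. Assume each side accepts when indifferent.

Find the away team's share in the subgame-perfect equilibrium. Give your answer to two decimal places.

Round 4 (the away team proposes): the home team gets 30 if talks fail, so the away team offers 30 and keeps 970.
Round 3 (the home team proposes): the away team can get 970 next round, worth 0.7 × 970 = 679 now. The home team offers 679 and keeps 1000 − 679 = 321.
Round 2 (the away team proposes): the home team can get 321 next round, worth 0.58 × 321 = 186.18 now, so the away team offers 186.18, keeping 813.82.
Round 1 (the home team proposes): the away team can get 813.82 next round, worth 0.7 × 813.82 = 569.674 now. The home team offers 569.674 and keeps 1000 − 569.674 = 430.326.

569.67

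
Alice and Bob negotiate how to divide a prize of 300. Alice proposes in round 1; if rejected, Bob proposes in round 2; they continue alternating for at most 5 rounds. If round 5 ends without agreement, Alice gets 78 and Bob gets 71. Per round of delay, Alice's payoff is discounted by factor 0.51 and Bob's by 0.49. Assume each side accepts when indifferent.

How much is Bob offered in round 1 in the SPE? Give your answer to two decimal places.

94.46

Round 5 (Alice proposes): Bob gets 71 if talks fail, so Alice offers 71 and keeps 229.
Round 4 (Bob proposes): Alice can get 229 next round, worth 0.51 × 229 = 116.79 now, so Bob offers 116.79, keeping 183.21.
Round 3 (Alice proposes): Bob can get 183.21 next round, worth 0.49 × 183.21 = 89.7729 now, so Alice offers 89.7729, keeping 210.2271.
Round 2 (Bob proposes): Alice can get 210.2271 next round, worth 0.51 × 210.2271 = 107.215821 now, so Bob offers 107.215821, keeping 192.784179.
Round 1 (Alice proposes): Bob can get 192.784179 next round, worth 0.49 × 192.784179 = 94.46424771 now; Alice offers that and keeps 205.53575229.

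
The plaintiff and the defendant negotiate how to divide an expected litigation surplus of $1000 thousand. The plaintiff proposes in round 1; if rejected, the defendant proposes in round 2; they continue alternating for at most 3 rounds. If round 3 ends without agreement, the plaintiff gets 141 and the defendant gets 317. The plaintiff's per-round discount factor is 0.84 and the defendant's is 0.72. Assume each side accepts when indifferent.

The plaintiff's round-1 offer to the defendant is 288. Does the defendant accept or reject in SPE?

Reject

Work out the defendant's continuation value if the offer is rejected.
Round 3 (the plaintiff proposes): the defendant gets 317 if talks fail, so the plaintiff offers 317 and keeps 683.
Round 2 (the defendant proposes): the plaintiff can get 683 next round, worth 0.84 × 683 = 573.72 now. The defendant offers 573.72 and keeps 1000 − 573.72 = 426.28.
So by rejecting in round 1, the defendant gets 426.28 next round, worth 0.72 × 426.28 = 306.9216 now.
Offer 288 < 306.9216, so the defendant rejects.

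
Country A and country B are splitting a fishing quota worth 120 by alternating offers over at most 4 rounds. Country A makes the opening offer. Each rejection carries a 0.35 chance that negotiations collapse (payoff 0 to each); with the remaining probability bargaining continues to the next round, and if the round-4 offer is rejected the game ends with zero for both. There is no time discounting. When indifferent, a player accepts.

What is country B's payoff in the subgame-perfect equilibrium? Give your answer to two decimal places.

Round 4 (country B proposes): country A will accept anything ≥ 0, so country B offers 0 and keeps 120.
Round 3 (country A proposes): rejecting gives country B an expected 0.65 × 120 = 78. Country A offers 78 and keeps 120 − 78 = 42.
Round 2 (country B proposes): rejecting gives country A an expected 0.65 × 42 = 27.3. Country B offers 27.3 and keeps 120 − 27.3 = 92.7.
Round 1 (country A proposes): rejecting gives country B an expected 0.65 × 92.7 = 60.255, so country A offers 60.255, keeping 59.745.

60.26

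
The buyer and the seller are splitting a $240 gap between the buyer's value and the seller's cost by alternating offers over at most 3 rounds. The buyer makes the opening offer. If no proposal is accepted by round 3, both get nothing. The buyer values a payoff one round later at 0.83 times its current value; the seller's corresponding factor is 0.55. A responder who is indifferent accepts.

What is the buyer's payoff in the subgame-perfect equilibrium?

Round 3 (the buyer proposes): rejection yields 0 for the seller; the buyer offers 0 and keeps 240.
Round 2 (the seller proposes): the buyer can get 240 next round, worth 0.83 × 240 = 199.2 now, so the seller offers 199.2, keeping 40.8.
Round 1 (the buyer proposes): the seller can get 40.8 next round, worth 0.55 × 40.8 = 22.44 now. The buyer offers 22.44 and keeps 240 − 22.44 = 217.56.

217.56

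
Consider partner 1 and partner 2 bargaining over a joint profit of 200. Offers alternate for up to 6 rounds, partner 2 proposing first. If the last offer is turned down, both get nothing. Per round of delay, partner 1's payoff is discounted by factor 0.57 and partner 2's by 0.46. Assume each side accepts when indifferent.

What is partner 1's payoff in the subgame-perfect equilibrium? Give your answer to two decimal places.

85.54

By backward induction:
Round 6 (partner 1 proposes): partner 2 will accept anything ≥ 0, so partner 1 offers 0 and keeps 200.
Round 5 (partner 2 proposes): partner 1 can get 200 next round, worth 0.57 × 200 = 114 now; partner 2 offers that and keeps 86.
Round 4 (partner 1 proposes): partner 2 can get 86 next round, worth 0.46 × 86 = 39.56 now. Partner 1 offers 39.56 and keeps 200 − 39.56 = 160.44.
Round 3 (partner 2 proposes): partner 1 can get 160.44 next round, worth 0.57 × 160.44 = 91.4508 now; partner 2 offers that and keeps 108.5492.
Round 2 (partner 1 proposes): partner 2 can get 108.5492 next round, worth 0.46 × 108.5492 = 49.932632 now. Partner 1 offers 49.932632 and keeps 200 − 49.932632 = 150.067368.
Round 1 (partner 2 proposes): partner 1 can get 150.067368 next round, worth 0.57 × 150.067368 = 85.53839976 now; partner 2 offers that and keeps 114.46160024.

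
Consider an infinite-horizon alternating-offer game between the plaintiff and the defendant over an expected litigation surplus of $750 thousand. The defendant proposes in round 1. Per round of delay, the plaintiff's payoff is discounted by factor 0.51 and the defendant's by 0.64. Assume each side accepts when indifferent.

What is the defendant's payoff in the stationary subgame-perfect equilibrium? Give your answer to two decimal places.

545.58

Let x be the defendant's share when the defendant proposes and y be the plaintiff's share when the plaintiff proposes.
The plaintiff accepts iff offered ≥ 0.51·y, so x = 750 − 0.51y. Symmetrically y = 750 − 0.64x.
Substituting: x = 750 − 0.51(750 − 0.64x), giving x(1 − 0.64·0.51) = 750(1 − 0.51).
So x = 750 × 0.49 / 0.6736 ≈ 545.5760, and the plaintiff receives 750 − x ≈ 204.4240.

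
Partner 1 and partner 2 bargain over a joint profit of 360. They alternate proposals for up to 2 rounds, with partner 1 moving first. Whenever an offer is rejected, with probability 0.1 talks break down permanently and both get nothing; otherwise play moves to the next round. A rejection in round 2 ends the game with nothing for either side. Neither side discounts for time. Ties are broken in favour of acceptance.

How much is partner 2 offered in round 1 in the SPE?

Round 2 (partner 2 proposes): rejection yields 0 for partner 1; partner 2 offers 0 and keeps 360.
Round 1 (partner 1 proposes): rejecting gives partner 2 an expected 0.9 × 360 = 324, so partner 1 offers 324, keeping 36.

324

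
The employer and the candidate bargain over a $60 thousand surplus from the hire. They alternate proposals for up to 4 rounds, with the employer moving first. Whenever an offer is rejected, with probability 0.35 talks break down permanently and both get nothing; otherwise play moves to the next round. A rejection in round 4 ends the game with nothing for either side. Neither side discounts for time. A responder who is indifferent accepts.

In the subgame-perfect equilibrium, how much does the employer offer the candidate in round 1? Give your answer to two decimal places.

By backward induction:
Round 4 (the candidate proposes): the employer will accept anything ≥ 0, so the candidate offers 0 and keeps 60.
Round 3 (the employer proposes): rejecting gives the candidate an expected 0.65 × 60 = 39; the employer offers that and keeps 21.
Round 2 (the candidate proposes): rejecting gives the employer an expected 0.65 × 21 = 13.65, so the candidate offers 13.65, keeping 46.35.
Round 1 (the employer proposes): rejecting gives the candidate an expected 0.65 × 46.35 = 30.1275, so the employer offers 30.1275, keeping 29.8725.

30.13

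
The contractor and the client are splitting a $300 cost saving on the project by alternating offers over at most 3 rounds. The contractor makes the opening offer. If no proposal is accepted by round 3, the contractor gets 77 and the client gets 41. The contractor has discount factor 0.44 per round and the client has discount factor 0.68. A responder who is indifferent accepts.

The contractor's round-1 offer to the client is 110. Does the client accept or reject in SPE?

Reject

Round 3 (the contractor proposes): the client gets 41 if talks fail, so the contractor offers 41 and keeps 259.
Round 2 (the client proposes): the contractor can get 259 next round, worth 0.44 × 259 = 113.96 now, so the client offers 113.96, keeping 186.04.
So by rejecting in round 1, the client gets 186.04 next round, worth 0.68 × 186.04 = 126.5072 now.
Offer 110 < 126.5072, so the client rejects.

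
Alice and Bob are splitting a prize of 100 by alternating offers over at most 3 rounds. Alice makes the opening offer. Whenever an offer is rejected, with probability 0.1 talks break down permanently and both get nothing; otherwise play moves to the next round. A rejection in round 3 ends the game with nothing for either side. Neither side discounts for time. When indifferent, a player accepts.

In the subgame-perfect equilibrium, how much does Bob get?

Round 3 (Alice proposes): Bob will accept anything ≥ 0, so Alice offers 0 and keeps 100.
Round 2 (Bob proposes): rejecting gives Alice an expected 0.9 × 100 = 90. Bob offers 90 and keeps 100 − 90 = 10.
Round 1 (Alice proposes): rejecting gives Bob an expected 0.9 × 10 = 9; Alice offers that and keeps 91.

9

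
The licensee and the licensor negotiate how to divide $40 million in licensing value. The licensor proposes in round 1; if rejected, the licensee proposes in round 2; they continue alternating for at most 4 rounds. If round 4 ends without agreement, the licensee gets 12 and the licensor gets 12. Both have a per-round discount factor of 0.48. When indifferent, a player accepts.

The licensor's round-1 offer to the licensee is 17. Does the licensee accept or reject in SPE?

Work out the licensee's continuation value if the offer is rejected.
Round 4 (the licensee proposes): the licensor gets 12 if talks fail, so the licensee offers 12 and keeps 28.
Round 3 (the licensor proposes): the licensee can get 28 next round, worth 0.48 × 28 = 13.44 now, so the licensor offers 13.44, keeping 26.56.
Round 2 (the licensee proposes): the licensor can get 26.56 next round, worth 0.48 × 26.56 = 12.7488 now; the licensee offers that and keeps 27.2512.
So by rejecting in round 1, the licensee gets 27.2512 next round, worth 0.48 × 27.2512 = 13.080576 now.
Offer 17 ≥ 13.080576, so the licensee accepts.

Accept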